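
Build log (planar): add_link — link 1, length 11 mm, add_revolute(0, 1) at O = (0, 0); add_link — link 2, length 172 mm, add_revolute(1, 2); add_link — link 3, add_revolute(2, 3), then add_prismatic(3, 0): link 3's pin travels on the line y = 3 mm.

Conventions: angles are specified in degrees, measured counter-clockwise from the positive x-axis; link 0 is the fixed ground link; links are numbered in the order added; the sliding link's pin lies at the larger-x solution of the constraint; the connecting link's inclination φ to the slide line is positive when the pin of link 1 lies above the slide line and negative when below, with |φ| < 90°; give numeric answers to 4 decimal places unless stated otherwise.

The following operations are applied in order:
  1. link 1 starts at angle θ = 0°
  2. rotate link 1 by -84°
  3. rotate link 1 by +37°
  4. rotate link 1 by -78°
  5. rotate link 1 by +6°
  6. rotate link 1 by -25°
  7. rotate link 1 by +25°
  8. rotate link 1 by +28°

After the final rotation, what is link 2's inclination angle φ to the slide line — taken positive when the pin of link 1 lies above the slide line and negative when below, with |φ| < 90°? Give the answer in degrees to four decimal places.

geometry: r = 11 mm, L = 172 mm, e = 3 mm; θ starts at 0°
rotate link 1 by -84°: θ ← 0° -84° = -84°
rotate link 1 by +37°: θ ← -84° +37° = -47°
rotate link 1 by -78°: θ ← -47° -78° = -125°
rotate link 1 by +6°: θ ← -125° +6° = -119°
rotate link 1 by -25°: θ ← -119° -25° = -144°
rotate link 1 by +25°: θ ← -144° +25° = -119°
rotate link 1 by +28°: θ ← -119° +28° = -91°
h = r sin θ − e = -10.998325 − 3 = -13.998325
sin φ = h / L = -13.998325 / 172 = -0.08138561
φ = arcsin(-0.08138561) = -4.668215°

-4.6682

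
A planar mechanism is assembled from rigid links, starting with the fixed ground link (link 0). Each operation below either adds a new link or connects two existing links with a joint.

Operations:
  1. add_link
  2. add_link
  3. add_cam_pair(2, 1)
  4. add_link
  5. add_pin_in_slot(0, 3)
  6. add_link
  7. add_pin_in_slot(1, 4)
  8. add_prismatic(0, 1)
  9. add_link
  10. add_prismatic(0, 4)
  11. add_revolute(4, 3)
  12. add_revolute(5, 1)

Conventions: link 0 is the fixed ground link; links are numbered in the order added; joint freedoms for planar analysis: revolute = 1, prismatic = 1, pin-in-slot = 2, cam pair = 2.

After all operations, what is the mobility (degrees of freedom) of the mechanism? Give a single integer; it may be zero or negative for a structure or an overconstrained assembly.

link 0 = ground. State L|J1|J2 = 1|0|0
+link1  2|0|0
+link2  3|0|0
C(2,1) f=2→J2  3|0|1
+link3  4|0|1
PS(0,3) f=2→J2  4|0|2
+link4  5|0|2
PS(1,4) f=2→J2  5|0|3
P(0,1) f=1→J1  5|1|3
+link5  6|1|3
P(0,4) f=1→J1  6|2|3
R(4,3) f=1→J1  6|3|3
R(5,1) f=1→J1  6|4|3
M = 3(6−1)−2·4−3 = 15−8−3 = 4

M = 4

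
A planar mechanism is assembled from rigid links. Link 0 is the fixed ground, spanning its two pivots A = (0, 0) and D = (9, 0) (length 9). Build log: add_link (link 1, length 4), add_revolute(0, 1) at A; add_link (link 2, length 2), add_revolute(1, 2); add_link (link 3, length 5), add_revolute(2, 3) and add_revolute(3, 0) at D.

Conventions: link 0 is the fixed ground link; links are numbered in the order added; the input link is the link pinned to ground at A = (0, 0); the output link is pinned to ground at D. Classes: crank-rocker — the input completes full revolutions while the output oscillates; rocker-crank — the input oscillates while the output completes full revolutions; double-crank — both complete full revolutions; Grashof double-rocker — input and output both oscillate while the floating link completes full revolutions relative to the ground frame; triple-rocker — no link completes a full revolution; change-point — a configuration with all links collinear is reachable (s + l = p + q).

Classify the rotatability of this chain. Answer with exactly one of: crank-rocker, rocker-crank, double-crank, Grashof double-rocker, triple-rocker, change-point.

lengths: ground=9, input=4, coupler=2, output=5
sorted: s=2 (shortest), l=9 (longest), p+q=9
s + l = 11 vs p + q = 9
s + l > p + q → non-Grashof → no link fully rotates → triple-rocker

triple-rocker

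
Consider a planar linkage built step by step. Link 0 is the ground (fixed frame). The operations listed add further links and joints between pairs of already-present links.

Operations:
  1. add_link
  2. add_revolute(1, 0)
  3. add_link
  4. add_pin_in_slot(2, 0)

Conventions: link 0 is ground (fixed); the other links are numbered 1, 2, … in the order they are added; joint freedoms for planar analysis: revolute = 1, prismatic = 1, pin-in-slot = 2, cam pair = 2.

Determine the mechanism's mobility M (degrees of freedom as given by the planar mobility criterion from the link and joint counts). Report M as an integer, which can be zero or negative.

ground; <1,0,0>
#1 <2,0,0>
R:1↔0 J1 <2,1,0>
#2 <3,1,0>
PS:2↔0 J2 <3,1,1>
3×2 − 2×1 − 1×1 = 3

M = 3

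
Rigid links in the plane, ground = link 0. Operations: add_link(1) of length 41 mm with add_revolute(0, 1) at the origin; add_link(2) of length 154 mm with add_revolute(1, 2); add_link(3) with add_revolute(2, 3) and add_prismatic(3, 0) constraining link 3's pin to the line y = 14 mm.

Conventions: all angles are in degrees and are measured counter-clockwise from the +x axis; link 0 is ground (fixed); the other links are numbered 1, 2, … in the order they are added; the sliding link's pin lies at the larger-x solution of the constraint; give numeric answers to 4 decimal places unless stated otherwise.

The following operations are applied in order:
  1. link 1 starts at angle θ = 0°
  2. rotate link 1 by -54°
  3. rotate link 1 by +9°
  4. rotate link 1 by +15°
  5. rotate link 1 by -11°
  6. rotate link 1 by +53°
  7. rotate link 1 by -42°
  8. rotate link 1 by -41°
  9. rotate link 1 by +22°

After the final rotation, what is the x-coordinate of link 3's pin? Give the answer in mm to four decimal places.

geometry: r = 41 mm, L = 154 mm, e = 14 mm; θ starts at 0°
rotate link 1 by -54°: θ ← 0° -54° = -54°
rotate link 1 by +9°: θ ← -54° +9° = -45°
rotate link 1 by +15°: θ ← -45° +15° = -30°
rotate link 1 by -11°: θ ← -30° -11° = -41°
rotate link 1 by +53°: θ ← -41° +53° = 12°
rotate link 1 by -42°: θ ← 12° -42° = -30°
rotate link 1 by -41°: θ ← -30° -41° = -71°
rotate link 1 by +22°: θ ← -71° +22° = -49°
crank pin P = (r cos θ, r sin θ) = (26.898420, -30.943093)
h = r sin θ − e = -30.943093 − 14 = -44.943093
x = r cos θ + √(L² − h²) = 26.898420 + 147.296023 = 174.194443

174.1944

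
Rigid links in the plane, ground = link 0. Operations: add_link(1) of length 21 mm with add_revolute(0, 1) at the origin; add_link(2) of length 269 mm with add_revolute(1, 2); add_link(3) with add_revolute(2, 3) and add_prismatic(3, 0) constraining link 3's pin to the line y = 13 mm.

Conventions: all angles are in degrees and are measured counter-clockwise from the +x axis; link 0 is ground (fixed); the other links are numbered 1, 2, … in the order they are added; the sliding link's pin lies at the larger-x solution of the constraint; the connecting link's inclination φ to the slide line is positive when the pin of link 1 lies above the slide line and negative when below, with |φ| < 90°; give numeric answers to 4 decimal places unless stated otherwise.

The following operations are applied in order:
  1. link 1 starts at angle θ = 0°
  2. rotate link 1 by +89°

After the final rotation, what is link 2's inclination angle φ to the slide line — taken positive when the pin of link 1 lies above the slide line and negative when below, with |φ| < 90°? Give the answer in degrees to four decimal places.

geometry: r = 21 mm, L = 269 mm, e = 13 mm; θ starts at 0°
rotate link 1 by +89°: θ ← 0° +89° = 89°
h = r sin θ − e = 20.996802 − 13 = 7.996802
sin φ = h / L = 7.996802 / 269 = 0.02972789
φ = arcsin(0.02972789) = 1.703533°

1.7035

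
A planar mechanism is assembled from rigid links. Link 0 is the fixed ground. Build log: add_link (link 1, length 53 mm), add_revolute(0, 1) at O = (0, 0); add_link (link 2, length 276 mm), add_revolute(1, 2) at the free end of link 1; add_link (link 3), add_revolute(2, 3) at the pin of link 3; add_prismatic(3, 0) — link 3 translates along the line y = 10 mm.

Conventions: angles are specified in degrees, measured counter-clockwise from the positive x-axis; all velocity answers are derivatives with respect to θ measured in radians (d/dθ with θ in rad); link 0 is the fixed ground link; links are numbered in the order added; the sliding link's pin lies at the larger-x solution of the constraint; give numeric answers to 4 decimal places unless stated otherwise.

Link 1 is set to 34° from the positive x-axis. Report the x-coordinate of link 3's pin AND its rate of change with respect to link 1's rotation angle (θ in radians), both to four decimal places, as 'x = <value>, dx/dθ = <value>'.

geometry: r = 53 mm, L = 276 mm, e = 10 mm
crank pin P = (r cos θ, r sin θ) = (43.938991, 29.637224)
h = r sin θ − e = 29.637224 − 10 = 19.637224
x = r cos θ + √(L² − h²) = 43.938991 + 275.300526 = 319.239517
dx/dθ = −r sin θ − h·r cos θ/√(L² − h²) (θ in radians; h = 19.637224) = -32.771398

x = 319.2395, dx/dθ = -32.7714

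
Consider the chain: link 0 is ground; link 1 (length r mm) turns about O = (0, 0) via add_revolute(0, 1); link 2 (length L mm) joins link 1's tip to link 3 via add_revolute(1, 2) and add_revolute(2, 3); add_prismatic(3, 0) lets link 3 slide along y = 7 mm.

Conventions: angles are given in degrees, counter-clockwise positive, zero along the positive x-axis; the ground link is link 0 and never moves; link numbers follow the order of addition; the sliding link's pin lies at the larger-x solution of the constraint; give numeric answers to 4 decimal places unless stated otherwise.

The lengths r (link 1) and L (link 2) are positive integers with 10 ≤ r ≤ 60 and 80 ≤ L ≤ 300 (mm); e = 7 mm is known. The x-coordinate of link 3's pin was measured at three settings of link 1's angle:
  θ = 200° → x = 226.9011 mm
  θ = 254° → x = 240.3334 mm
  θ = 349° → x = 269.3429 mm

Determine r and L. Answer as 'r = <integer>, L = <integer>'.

constraint per measurement: (x − r cos θ)² + (r sin θ − e)² = L²
subtracting the θ₁ and θ₂ equations cancels the r² and L² terms:
r = (x₁² − x₂²) / (2[(x₁cos θ₁ + e sin θ₁) − (x₂cos θ₂ + e sin θ₂)]) = 21.9999 → r = 22
L² = (x₁ − r cos θ₁)² + (r sin θ₁ − e)² = 61504.0121 → L = 248.0000 → L = 248
check at θ₃=349°: x = 269.3429 (printed 269.3429) ✓

r = 22, L = 248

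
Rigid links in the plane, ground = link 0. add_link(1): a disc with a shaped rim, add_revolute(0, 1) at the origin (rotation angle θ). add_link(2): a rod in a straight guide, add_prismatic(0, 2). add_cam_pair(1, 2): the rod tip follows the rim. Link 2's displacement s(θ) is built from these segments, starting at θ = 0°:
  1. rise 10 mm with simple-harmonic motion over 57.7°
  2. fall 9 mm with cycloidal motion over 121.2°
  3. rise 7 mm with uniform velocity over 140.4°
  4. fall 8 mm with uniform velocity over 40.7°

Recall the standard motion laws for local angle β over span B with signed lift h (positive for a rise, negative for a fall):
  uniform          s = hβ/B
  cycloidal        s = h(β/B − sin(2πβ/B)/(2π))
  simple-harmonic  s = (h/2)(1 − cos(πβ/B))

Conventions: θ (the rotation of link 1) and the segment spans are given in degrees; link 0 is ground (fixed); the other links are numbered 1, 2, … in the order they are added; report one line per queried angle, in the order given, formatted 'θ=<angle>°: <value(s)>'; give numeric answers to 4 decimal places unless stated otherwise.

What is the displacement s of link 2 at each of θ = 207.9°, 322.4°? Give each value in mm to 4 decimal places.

segment 1 (0° to 57.7°, simple-harmonic, h = 10) is passed completely: s = 0.0000 + (10) = 10.0000
segment 2 (57.7° to 178.9°, cycloidal, h = -9) is passed completely: s = 10.0000 + (-9) = 1.0000
θ = 207.9° falls in segment 3 (178.9° to 319.3°, uniform, h = 7): β = 207.9 − 178.9 = 29°, B = 140.4°; Δs = 7·29/140.4 = 1.4459; s = 1.0000 + 1.4459 = 2.4459
segment 3 (178.9° to 319.3°, uniform, h = 7) is passed completely: s = 1.0000 + (7) = 8.0000
θ = 322.4° falls in segment 4 (319.3° to 360°, uniform, h = -8): β = 322.4 − 319.3 = 3.1°, B = 40.7°; Δs = -8·3.1/40.7 = -0.6093; s = 8.0000 − 0.6093 = 7.3907

θ=207.9°: 2.4459
θ=322.4°: 7.3907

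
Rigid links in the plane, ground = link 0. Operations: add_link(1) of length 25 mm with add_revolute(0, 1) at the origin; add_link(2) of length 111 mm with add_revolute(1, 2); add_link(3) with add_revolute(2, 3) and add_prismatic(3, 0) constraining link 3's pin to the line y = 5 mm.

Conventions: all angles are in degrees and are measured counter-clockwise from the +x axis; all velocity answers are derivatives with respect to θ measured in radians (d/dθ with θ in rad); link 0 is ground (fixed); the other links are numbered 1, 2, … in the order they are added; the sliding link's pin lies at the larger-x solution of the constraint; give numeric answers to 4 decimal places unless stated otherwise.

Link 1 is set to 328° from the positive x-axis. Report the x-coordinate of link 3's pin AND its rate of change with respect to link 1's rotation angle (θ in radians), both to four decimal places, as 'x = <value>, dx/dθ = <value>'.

geometry: r = 25 mm, L = 111 mm, e = 5 mm
crank pin P = (r cos θ, r sin θ) = (21.201202, -13.247982)
h = r sin θ − e = -13.247982 − 5 = -18.247982
x = r cos θ + √(L² − h²) = 21.201202 + 109.489777 = 130.690979
dx/dθ = −r sin θ − h·r cos θ/√(L² − h²) (θ in radians; h = -18.247982) = 16.781454

x = 130.6910, dx/dθ = 16.7815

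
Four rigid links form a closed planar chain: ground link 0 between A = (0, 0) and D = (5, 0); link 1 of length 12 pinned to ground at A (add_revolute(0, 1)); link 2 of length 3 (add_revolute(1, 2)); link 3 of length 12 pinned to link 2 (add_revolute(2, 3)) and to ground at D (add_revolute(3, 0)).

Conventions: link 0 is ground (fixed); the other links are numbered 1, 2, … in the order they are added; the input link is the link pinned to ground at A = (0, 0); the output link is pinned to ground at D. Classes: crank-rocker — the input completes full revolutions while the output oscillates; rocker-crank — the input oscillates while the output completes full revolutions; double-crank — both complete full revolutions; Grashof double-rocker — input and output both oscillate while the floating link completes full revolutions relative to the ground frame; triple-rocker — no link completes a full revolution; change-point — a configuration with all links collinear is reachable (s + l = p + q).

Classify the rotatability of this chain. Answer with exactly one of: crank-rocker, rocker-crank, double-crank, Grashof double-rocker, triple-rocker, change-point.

lengths: ground=5, input=12, coupler=3, output=12
sorted: s=3 (shortest), l=12 (longest), p+q=17
s + l = 15 vs p + q = 17
s + l < p + q (Grashof) with shortest = coupler link → Grashof double-rocker

Grashof double-rocker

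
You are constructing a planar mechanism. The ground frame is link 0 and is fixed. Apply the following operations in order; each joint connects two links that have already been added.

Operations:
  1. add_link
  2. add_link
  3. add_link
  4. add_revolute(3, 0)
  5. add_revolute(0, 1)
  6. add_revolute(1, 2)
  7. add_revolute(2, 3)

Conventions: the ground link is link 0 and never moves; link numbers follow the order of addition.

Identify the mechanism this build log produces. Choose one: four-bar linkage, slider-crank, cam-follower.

links: 4 (incl. ground); joints: 4 revolute, 0 prismatic, 0 higher (cam) pair, forming one closed loop
4 links in a single 4R loop → four-bar linkage

four-bar linkage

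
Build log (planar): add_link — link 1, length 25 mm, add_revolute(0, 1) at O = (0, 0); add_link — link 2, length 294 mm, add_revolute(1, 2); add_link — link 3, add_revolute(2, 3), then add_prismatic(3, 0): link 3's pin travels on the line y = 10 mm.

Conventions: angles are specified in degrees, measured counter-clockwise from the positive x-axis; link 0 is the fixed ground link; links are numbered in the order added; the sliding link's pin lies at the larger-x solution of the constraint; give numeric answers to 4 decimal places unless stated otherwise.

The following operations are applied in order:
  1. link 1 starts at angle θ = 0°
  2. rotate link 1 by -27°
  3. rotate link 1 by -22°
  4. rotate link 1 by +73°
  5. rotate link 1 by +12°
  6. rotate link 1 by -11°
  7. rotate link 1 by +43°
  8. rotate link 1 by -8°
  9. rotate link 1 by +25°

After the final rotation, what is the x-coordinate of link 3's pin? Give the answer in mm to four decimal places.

geometry: r = 25 mm, L = 294 mm, e = 10 mm; θ starts at 0°
rotate link 1 by -27°: θ ← 0° -27° = -27°
rotate link 1 by -22°: θ ← -27° -22° = -49°
rotate link 1 by +73°: θ ← -49° +73° = 24°
rotate link 1 by +12°: θ ← 24° +12° = 36°
rotate link 1 by -11°: θ ← 36° -11° = 25°
rotate link 1 by +43°: θ ← 25° +43° = 68°
rotate link 1 by -8°: θ ← 68° -8° = 60°
rotate link 1 by +25°: θ ← 60° +25° = 85°
crank pin P = (r cos θ, r sin θ) = (2.178894, 24.904867)
h = r sin θ − e = 24.904867 − 10 = 14.904867
x = r cos θ + √(L² − h²) = 2.178894 + 293.621942 = 295.800836

295.8008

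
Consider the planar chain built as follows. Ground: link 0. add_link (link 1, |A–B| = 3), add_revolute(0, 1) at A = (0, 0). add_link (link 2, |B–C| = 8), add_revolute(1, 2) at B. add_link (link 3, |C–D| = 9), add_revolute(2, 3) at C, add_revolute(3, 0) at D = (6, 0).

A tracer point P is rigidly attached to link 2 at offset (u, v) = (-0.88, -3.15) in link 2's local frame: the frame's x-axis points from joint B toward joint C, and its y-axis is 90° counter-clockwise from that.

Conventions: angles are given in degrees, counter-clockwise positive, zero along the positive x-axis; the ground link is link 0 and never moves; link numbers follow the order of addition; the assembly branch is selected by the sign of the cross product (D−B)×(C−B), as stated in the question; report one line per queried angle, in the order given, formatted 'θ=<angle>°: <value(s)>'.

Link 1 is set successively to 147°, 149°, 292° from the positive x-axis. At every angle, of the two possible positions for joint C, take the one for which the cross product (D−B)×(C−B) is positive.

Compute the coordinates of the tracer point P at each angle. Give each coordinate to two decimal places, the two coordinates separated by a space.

A=(0,0), D=(6.00,0)
θ=147°: B = A + 3.00·(cos147°, sin147°) = (-2.5160, 1.6339)
θ=147°: |BD| = 8.6713
θ=147°: circle(B,8.00) ∩ circle(D,9.00): a=3.3554, h=7.2623
θ=147°:   candidates: C₊=(2.1477,8.1339) cross=62.974; C₋=(-0.5891,-6.1306) cross=-62.974
θ=147°:   branch + wants cross > 0 → take C=(2.1477,8.1339) (cross=62.974)
θ=147°: ex = (C−B)/|BC| = (0.5830,0.8125); ey = (-0.8125,0.5830)
θ=147°: P = B + -0.88·ex + -3.15·ey = (-0.4697,-0.9174)
θ=149°: B = A + 3.00·(cos149°, sin149°) = (-2.5715, 1.5451)
θ=149°: |BD| = 8.7097
θ=149°: circle(B,8.00) ∩ circle(D,9.00): a=3.3789, h=7.2514
θ=149°:   candidates: C₊=(2.0402,8.0821) cross=63.157; C₋=(-0.5326,-6.1907) cross=-63.157
θ=149°:   branch + wants cross > 0 → take C=(2.0402,8.0821) (cross=63.157)
θ=149°: ex = (C−B)/|BC| = (0.5765,0.8171); ey = (-0.8171,0.5765)
θ=149°: P = B + -0.88·ex + -3.15·ey = (-0.5049,-0.9898)
θ=292°: B = A + 3.00·(cos292°, sin292°) = (1.1238, -2.7816)
θ=292°: |BD| = 5.6137
θ=292°: circle(B,8.00) ∩ circle(D,9.00): a=1.2927, h=7.8949
θ=292°:   candidates: C₊=(-1.6651,4.7166) cross=44.320; C₋=(6.1585,-8.9986) cross=-44.320
θ=292°:   branch + wants cross > 0 → take C=(-1.6651,4.7166) (cross=44.320)
θ=292°: ex = (C−B)/|BC| = (-0.3486,0.9373); ey = (-0.9373,-0.3486)
θ=292°: P = B + -0.88·ex + -3.15·ey = (4.3830,-2.5082)

θ=147°: -0.47 -0.92
θ=149°: -0.50 -0.99
θ=292°: 4.38 -2.51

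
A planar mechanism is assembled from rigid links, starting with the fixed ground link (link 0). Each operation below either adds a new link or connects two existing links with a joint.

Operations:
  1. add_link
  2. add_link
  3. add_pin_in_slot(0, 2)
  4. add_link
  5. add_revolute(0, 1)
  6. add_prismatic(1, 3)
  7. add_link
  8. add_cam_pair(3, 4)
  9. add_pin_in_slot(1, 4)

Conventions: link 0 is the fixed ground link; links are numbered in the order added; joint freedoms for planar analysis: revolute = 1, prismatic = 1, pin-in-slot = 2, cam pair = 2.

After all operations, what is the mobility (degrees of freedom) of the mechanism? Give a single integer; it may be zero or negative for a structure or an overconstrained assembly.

(L,J1,J2)=(1,0,0); link0 fixed
link1: (2,0,0)
link2: (3,0,0)
PS 0-2 [J2]: (3,0,1)
link3: (4,0,1)
R 0-1 [J1]: (4,1,1)
P 1-3 [J1]: (4,2,1)
link4: (5,2,1)
C 3-4 [J2]: (5,2,2)
PS 1-4 [J2]: (5,2,3)
Grübler: 3·4 − 2·2 − 3 = 5

M = 5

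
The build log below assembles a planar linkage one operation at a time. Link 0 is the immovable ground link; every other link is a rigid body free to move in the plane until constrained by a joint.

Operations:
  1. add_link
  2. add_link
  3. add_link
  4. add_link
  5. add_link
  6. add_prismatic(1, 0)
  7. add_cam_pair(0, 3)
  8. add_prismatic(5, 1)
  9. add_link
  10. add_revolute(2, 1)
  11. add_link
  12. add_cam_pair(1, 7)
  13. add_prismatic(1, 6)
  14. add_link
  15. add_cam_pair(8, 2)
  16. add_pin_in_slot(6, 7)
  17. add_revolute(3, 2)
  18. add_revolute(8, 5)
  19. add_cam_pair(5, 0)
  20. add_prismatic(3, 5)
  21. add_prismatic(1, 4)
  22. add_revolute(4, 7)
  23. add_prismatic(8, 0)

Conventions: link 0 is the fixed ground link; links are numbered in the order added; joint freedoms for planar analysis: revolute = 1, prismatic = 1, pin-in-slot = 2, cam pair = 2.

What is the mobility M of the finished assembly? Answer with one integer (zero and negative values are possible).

L=1 J1=0 J2=0
add link → L=2 J1=0 J2=0
add link → L=3 J1=0 J2=0
add link → L=4 J1=0 J2=0
add link → L=5 J1=0 J2=0
add link → L=6 J1=0 J2=0
P@1,0 dof=1 J1 → L=6 J1=1 J2=0
C@0,3 dof=2 J2 → L=6 J1=1 J2=1
P@5,1 dof=1 J1 → L=6 J1=2 J2=1
add link → L=7 J1=2 J2=1
R@2,1 dof=1 J1 → L=7 J1=3 J2=1
add link → L=8 J1=3 J2=1
C@1,7 dof=2 J2 → L=8 J1=3 J2=2
P@1,6 dof=1 J1 → L=8 J1=4 J2=2
add link → L=9 J1=4 J2=2
C@8,2 dof=2 J2 → L=9 J1=4 J2=3
PS@6,7 dof=2 J2 → L=9 J1=4 J2=4
R@3,2 dof=1 J1 → L=9 J1=5 J2=4
R@8,5 dof=1 J1 → L=9 J1=6 J2=4
C@5,0 dof=2 J2 → L=9 J1=6 J2=5
P@3,5 dof=1 J1 → L=9 J1=7 J2=5
P@1,4 dof=1 J1 → L=9 J1=8 J2=5
R@4,7 dof=1 J1 → L=9 J1=9 J2=5
P@8,0 dof=1 J1 → L=9 J1=10 J2=5
M=3(L−1)−2J1−J2=3·8−2·10−5=-1

M = -1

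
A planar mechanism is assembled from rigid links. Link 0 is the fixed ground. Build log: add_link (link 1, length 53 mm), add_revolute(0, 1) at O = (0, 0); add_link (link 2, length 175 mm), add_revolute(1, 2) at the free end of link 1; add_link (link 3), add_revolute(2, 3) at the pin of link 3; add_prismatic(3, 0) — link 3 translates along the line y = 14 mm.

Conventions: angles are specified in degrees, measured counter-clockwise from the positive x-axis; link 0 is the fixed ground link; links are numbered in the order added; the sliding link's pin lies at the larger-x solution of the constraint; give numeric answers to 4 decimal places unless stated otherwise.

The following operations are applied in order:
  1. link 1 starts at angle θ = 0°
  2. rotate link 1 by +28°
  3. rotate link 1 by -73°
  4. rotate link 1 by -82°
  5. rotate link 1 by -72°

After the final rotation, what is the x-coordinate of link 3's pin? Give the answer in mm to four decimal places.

geometry: r = 53 mm, L = 175 mm, e = 14 mm; θ starts at 0°
rotate link 1 by +28°: θ ← 0° +28° = 28°
rotate link 1 by -73°: θ ← 28° -73° = -45°
rotate link 1 by -82°: θ ← -45° -82° = -127°
rotate link 1 by -72°: θ ← -127° -72° = -199°
crank pin P = (r cos θ, r sin θ) = (-50.112485, 17.255112)
h = r sin θ − e = 17.255112 − 14 = 3.255112
x = r cos θ + √(L² − h²) = -50.112485 + 174.969724 = 124.857239

124.8572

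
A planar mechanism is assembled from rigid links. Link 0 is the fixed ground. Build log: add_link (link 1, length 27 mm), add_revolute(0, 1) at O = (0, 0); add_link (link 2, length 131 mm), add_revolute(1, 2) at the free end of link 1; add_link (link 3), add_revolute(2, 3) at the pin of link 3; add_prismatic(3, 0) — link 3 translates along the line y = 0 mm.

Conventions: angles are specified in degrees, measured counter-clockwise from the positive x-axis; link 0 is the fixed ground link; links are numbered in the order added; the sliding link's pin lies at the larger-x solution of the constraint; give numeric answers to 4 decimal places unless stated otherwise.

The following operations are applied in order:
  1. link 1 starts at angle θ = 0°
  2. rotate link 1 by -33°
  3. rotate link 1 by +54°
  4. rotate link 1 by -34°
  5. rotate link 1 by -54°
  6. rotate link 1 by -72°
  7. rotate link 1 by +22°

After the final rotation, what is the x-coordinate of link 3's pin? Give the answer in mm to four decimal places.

geometry: r = 27 mm, L = 131 mm, e = 0 mm; θ starts at 0°
rotate link 1 by -33°: θ ← 0° -33° = -33°
rotate link 1 by +54°: θ ← -33° +54° = 21°
rotate link 1 by -34°: θ ← 21° -34° = -13°
rotate link 1 by -54°: θ ← -13° -54° = -67°
rotate link 1 by -72°: θ ← -67° -72° = -139°
rotate link 1 by +22°: θ ← -139° +22° = -117°
crank pin P = (r cos θ, r sin θ) = (-12.257743, -24.057176)
h = r sin θ − e = -24.057176 − 0 = -24.057176
x = r cos θ + √(L² − h²) = -12.257743 + 128.772094 = 116.514351

116.5144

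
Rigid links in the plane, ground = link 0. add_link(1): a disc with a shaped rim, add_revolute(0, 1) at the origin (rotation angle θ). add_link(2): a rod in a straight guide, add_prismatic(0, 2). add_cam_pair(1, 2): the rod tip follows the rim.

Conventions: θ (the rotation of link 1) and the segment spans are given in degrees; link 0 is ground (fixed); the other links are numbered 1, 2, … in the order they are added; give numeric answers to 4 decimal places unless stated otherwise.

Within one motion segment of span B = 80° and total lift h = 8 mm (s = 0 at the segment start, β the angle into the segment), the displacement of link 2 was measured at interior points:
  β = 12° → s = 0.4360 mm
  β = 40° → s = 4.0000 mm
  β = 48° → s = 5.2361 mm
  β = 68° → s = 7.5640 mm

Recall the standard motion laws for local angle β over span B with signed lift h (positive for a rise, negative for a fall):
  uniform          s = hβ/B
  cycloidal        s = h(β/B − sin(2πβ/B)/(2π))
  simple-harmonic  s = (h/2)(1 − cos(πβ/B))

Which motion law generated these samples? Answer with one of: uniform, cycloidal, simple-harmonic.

candidates at β/B = r: uniform s = h·r (linear in β); cycloidal s = h·(r − sin(2πr)/(2π)); simple-harmonic s = (h/2)(1 − cos(πr))
β=12°: printed 0.4360 | uniform 1.2000, cycloidal 0.1699, simple-harmonic 0.4360
β=40°: printed 4.0000 | uniform 4.0000, cycloidal 4.0000, simple-harmonic 4.0000
β=48°: printed 5.2361 | uniform 4.8000, cycloidal 5.5484, simple-harmonic 5.2361
β=68°: printed 7.5640 | uniform 6.8000, cycloidal 7.8301, simple-harmonic 7.5640
only one law matches every sample → simple-harmonic

simple-harmonic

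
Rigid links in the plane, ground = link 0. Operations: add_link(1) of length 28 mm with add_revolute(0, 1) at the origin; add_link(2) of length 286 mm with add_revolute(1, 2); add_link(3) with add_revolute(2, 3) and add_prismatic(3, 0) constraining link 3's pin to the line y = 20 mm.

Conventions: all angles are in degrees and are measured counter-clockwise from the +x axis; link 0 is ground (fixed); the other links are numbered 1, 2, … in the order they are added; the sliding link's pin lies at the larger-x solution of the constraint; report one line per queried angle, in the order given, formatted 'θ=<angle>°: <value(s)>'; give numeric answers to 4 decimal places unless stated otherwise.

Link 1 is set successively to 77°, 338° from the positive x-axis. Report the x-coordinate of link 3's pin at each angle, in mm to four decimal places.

geometry: r = 28 mm, L = 286 mm, e = 20 mm
θ=77°: crank pin P = (r cos θ, r sin θ) = (6.298630, 27.282362)
θ=77°: h = r sin θ − e = 27.282362 − 20 = 7.282362
θ=77°: x = r cos θ + √(L² − h²) = 6.298630 + 285.907270 = 292.205900
θ=338°: crank pin P = (r cos θ, r sin θ) = (25.961148, -10.488985)
θ=338°: h = r sin θ − e = -10.488985 − 20 = -30.488985
θ=338°: x = r cos θ + √(L² − h²) = 25.961148 + 284.370220 = 310.331368

θ=77°: 292.2059
θ=338°: 310.3314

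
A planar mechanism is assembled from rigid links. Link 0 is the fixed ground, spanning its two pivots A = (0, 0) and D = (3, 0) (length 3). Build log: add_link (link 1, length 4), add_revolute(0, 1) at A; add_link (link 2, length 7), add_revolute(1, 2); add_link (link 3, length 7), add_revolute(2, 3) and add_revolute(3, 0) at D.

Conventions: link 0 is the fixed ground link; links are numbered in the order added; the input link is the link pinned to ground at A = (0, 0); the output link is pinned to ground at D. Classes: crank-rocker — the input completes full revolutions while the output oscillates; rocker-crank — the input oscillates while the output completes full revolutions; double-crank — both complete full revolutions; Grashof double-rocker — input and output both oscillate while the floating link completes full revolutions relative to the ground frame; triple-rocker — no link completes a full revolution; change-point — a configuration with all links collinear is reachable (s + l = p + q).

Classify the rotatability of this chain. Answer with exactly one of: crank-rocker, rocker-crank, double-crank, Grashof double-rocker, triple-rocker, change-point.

lengths: ground=3, input=4, coupler=7, output=7
sorted: s=3 (shortest), l=7 (longest), p+q=11
s + l = 10 vs p + q = 11
s + l < p + q (Grashof) with shortest = ground link → double-crank

double-crank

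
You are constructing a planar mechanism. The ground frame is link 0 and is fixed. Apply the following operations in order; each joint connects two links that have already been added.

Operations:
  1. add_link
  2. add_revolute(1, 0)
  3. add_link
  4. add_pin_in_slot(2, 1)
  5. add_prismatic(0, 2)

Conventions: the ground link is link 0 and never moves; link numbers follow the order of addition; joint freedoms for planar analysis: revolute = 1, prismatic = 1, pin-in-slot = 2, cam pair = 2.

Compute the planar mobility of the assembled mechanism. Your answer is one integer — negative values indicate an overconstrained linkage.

link 0 = ground. State L|J1|J2 = 1|0|0
+link1  2|0|0
R(1,0) f=1→J1  2|1|0
+link2  3|1|0
PS(2,1) f=2→J2  3|1|1
P(0,2) f=1→J1  3|2|1
M = 3(3−1)−2·2−1 = 6−4−1 = 1

M = 1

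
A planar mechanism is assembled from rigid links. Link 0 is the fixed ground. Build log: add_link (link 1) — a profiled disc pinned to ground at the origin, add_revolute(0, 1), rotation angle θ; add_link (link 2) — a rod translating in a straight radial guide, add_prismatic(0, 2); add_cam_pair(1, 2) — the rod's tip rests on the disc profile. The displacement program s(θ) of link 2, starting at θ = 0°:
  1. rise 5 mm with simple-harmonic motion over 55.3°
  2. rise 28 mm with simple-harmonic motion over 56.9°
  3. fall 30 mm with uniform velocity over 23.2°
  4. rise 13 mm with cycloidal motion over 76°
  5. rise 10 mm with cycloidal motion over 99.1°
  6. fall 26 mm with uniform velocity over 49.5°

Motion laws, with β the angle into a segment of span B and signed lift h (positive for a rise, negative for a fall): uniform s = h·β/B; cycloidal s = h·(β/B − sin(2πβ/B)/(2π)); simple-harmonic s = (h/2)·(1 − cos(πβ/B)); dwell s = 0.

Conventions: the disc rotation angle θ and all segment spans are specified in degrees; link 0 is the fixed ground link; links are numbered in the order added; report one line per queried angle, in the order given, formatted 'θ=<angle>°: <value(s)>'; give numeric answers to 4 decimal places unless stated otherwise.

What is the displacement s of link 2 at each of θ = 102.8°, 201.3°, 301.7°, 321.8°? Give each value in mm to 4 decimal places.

seg 1 [0°–55.3°] simple-harmonic, h=5: full span → s += 5 → s = 5.0000
seg 2 [55.3°–112.2°] simple-harmonic, h=28: θ=102.8° here. β=47.5, B=56.9. 28/2·(1 − cos(π·0.8348)) = 26.1564 → s = 31.1564
seg 2 [55.3°–112.2°] simple-harmonic, h=28: full span → s += 28 → s = 33.0000
seg 3 [112.2°–135.4°] uniform, h=-30: full span → s += -30 → s = 3.0000
seg 4 [135.4°–211.4°] cycloidal, h=13: θ=201.3° here. β=65.9, B=76. 13·(0.8671 − sin(2π·0.8671)/(2π)) = 12.8061 → s = 15.8061
seg 4 [135.4°–211.4°] cycloidal, h=13: full span → s += 13 → s = 16.0000
seg 5 [211.4°–310.5°] cycloidal, h=10: θ=301.7° here. β=90.3, B=99.1. 10·(0.9112 − sin(2π·0.9112)/(2π)) = 9.9546 → s = 25.9546
seg 5 [211.4°–310.5°] cycloidal, h=10: full span → s += 10 → s = 26.0000
seg 6 [310.5°–360°] uniform, h=-26: θ=321.8° here. β=11.3, B=49.5. -26·11.3/49.5 = -5.9354 → s = 20.0646

θ=102.8°: 31.1564
θ=201.3°: 15.8061
θ=301.7°: 25.9546
θ=321.8°: 20.0646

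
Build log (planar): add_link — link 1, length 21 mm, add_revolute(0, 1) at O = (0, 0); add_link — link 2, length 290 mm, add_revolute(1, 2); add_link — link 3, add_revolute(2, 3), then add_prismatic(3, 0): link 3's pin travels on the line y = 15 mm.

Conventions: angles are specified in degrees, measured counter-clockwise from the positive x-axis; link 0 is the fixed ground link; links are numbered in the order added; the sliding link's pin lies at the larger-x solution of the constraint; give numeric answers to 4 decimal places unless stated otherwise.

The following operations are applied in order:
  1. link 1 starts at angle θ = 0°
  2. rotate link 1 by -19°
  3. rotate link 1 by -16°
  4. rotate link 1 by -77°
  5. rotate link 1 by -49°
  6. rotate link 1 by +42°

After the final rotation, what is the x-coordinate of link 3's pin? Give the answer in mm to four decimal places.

geometry: r = 21 mm, L = 290 mm, e = 15 mm; θ starts at 0°
rotate link 1 by -19°: θ ← 0° -19° = -19°
rotate link 1 by -16°: θ ← -19° -16° = -35°
rotate link 1 by -77°: θ ← -35° -77° = -112°
rotate link 1 by -49°: θ ← -112° -49° = -161°
rotate link 1 by +42°: θ ← -161° +42° = -119°
crank pin P = (r cos θ, r sin θ) = (-10.181002, -18.367014)
h = r sin θ − e = -18.367014 − 15 = -33.367014
x = r cos θ + √(L² − h²) = -10.181002 + 288.074022 = 277.893020

277.8930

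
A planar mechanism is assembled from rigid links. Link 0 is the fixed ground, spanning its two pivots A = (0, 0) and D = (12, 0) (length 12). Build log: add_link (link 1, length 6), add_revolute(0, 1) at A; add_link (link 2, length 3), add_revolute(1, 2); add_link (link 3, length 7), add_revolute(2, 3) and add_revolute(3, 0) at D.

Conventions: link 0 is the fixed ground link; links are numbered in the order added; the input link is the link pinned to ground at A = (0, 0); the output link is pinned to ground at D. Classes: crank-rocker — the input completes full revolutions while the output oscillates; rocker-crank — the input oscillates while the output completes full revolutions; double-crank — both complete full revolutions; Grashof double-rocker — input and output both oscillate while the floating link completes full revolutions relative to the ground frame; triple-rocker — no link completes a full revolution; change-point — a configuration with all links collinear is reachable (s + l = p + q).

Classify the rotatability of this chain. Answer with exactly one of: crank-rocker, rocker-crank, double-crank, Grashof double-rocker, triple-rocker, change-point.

lengths: ground=12, input=6, coupler=3, output=7
sorted: s=3 (shortest), l=12 (longest), p+q=13
s + l = 15 vs p + q = 13
s + l > p + q → non-Grashof → no link fully rotates → triple-rocker

triple-rocker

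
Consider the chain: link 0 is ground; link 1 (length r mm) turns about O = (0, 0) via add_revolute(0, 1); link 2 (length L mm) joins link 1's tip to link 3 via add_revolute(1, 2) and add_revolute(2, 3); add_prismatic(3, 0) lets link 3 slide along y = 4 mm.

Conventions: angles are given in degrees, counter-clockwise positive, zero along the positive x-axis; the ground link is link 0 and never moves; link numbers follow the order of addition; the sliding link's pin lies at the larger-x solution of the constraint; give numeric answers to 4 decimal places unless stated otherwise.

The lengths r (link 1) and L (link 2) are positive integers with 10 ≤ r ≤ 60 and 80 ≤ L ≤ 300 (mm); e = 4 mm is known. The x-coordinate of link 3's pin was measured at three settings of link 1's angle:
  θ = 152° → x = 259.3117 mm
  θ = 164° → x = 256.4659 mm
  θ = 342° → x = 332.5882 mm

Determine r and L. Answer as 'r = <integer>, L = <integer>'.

constraint per measurement: (x − r cos θ)² + (r sin θ − e)² = L²
subtracting the θ₁ and θ₂ equations cancels the r² and L² terms:
r = (x₁² − x₂²) / (2[(x₁cos θ₁ + e sin θ₁) − (x₂cos θ₂ + e sin θ₂)]) = 39.9999 → r = 40
L² = (x₁ − r cos θ₁)² + (r sin θ₁ − e)² = 87025.0182 → L = 295.0000 → L = 295
check at θ₃=342°: x = 332.5882 (printed 332.5882) ✓

r = 40, L = 295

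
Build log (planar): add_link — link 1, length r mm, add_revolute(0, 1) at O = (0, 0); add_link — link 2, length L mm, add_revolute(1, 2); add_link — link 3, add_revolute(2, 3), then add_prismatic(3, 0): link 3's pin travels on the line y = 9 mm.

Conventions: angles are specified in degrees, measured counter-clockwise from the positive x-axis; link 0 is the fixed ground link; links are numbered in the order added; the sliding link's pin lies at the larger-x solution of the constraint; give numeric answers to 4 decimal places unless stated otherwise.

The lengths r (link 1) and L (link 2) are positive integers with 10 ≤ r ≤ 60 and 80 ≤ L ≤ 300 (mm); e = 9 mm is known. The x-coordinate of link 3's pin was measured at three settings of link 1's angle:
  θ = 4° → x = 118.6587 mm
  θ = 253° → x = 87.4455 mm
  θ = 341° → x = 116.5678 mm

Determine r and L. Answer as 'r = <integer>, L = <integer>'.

constraint per measurement: (x − r cos θ)² + (r sin θ − e)² = L²
subtracting the θ₁ and θ₂ equations cancels the r² and L² terms:
r = (x₁² − x₂²) / (2[(x₁cos θ₁ + e sin θ₁) − (x₂cos θ₂ + e sin θ₂)]) = 21.0000 → r = 21
L² = (x₁ − r cos θ₁)² + (r sin θ₁ − e)² = 9603.9937 → L = 98.0000 → L = 98
check at θ₃=341°: x = 116.5678 (printed 116.5678) ✓

r = 21, L = 98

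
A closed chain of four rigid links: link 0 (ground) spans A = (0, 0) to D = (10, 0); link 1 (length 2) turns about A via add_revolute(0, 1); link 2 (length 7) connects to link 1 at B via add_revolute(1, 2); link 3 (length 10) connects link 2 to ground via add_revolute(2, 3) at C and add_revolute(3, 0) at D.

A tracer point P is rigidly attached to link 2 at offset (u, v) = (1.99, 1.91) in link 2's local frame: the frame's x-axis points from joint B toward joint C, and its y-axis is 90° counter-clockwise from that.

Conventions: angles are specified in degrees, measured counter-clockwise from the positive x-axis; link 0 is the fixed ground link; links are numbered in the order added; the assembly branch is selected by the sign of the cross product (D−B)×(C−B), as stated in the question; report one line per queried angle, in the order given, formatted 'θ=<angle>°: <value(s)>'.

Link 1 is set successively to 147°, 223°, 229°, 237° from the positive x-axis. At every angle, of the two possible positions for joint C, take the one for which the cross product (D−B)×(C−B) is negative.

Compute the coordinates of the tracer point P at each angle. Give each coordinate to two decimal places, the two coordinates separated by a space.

A=(0,0), D=(10.00,0)
θ=147°: B = A + 2.00·(cos147°, sin147°) = (-1.6773, 1.0893)
θ=147°: |BD| = 11.7280
θ=147°: circle(B,7.00) ∩ circle(D,10.00): a=3.6897, h=5.9486
θ=147°:   candidates: C₊=(2.5489,6.6695) cross=69.765; C₋=(1.4440,-5.1763) cross=-69.765
θ=147°:   branch - wants cross < 0 → take C=(1.4440,-5.1763) (cross=-69.765)
θ=147°: ex = (C−B)/|BC| = (0.4459,-0.8951); ey = (0.8951,0.4459)
θ=147°: P = B + 1.99·ex + 1.91·ey = (0.9196,0.1597)
θ=223°: B = A + 2.00·(cos223°, sin223°) = (-1.4627, -1.3640)
θ=223°: |BD| = 11.5436
θ=223°: circle(B,7.00) ∩ circle(D,10.00): a=3.5628, h=6.0255
θ=223°:   candidates: C₊=(1.3631,5.0403) cross=69.556; C₋=(2.7871,-6.9263) cross=-69.556
θ=223°:   branch - wants cross < 0 → take C=(2.7871,-6.9263) (cross=-69.556)
θ=223°: ex = (C−B)/|BC| = (0.6071,-0.7946); ey = (0.7946,0.6071)
θ=223°: P = B + 1.99·ex + 1.91·ey = (1.2632,-1.7857)
θ=229°: B = A + 2.00·(cos229°, sin229°) = (-1.3121, -1.5094)
θ=229°: |BD| = 11.4124
θ=229°: circle(B,7.00) ∩ circle(D,10.00): a=3.4718, h=6.0784
θ=229°:   candidates: C₊=(1.3252,4.9748) cross=69.369; C₋=(2.9331,-7.0752) cross=-69.369
θ=229°:   branch - wants cross < 0 → take C=(2.9331,-7.0752) (cross=-69.369)
θ=229°: ex = (C−B)/|BC| = (0.6065,-0.7951); ey = (0.7951,0.6065)
θ=229°: P = B + 1.99·ex + 1.91·ey = (1.4134,-1.9334)
θ=237°: B = A + 2.00·(cos237°, sin237°) = (-1.0893, -1.6773)
θ=237°: |BD| = 11.2154
θ=237°: circle(B,7.00) ∩ circle(D,10.00): a=3.3341, h=6.1550
θ=237°:   candidates: C₊=(1.2868,4.9071) cross=69.031; C₋=(3.1278,-7.2645) cross=-69.031
θ=237°:   branch - wants cross < 0 → take C=(3.1278,-7.2645) (cross=-69.031)
θ=237°: ex = (C−B)/|BC| = (0.6024,-0.7982); ey = (0.7982,0.6024)
θ=237°: P = B + 1.99·ex + 1.91·ey = (1.6341,-2.1150)

θ=147°: 0.92 0.16
θ=223°: 1.26 -1.79
θ=229°: 1.41 -1.93
θ=237°: 1.63 -2.12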